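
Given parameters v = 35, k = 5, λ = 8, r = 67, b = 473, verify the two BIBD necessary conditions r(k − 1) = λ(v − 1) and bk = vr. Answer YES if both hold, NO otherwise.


Condition (i): r(k − 1) = 67·4 = 268; λ(v − 1) = 8·34 = 272. Match? NO.
Condition (ii): bk = 473·5 = 2365; vr = 35·67 = 2345. Match? NO.
Both conditions hold? NO.

NO


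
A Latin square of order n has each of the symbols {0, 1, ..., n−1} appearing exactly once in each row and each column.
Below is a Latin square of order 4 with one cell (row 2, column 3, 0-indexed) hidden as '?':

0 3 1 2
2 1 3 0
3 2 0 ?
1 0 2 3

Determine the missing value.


Row 2 contains symbols [0, 2, 3] — missing [1].
Column 3 contains symbols [0, 2, 3] — missing [1].
The missing symbol must appear in both missing sets; intersection = [1].
Therefore the hidden value is 1.

Missing value = 1.


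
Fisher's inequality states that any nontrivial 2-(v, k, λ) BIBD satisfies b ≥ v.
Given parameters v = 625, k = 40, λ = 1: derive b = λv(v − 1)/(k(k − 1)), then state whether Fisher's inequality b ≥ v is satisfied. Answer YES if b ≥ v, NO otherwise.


b = λv(v − 1)/(k(k − 1)) = 1·625·624/(40·39) = 390000/1560 = 250.
Compare with v = 625: b < v, so Fisher's inequality fails.

NO


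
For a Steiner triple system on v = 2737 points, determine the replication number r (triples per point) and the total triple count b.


An STS(v) is a 2-(v, 3, 1) BIBD: block size k = 3, λ = 1.
Replication: r(k − 1) = λ(v − 1) ⇒ r·2 = 2737 − 1 = 2736 ⇒ r = 1368.
Block count: b = v(v − 1)/6 = 2737·2736/6 = 7488432/6 = 1248072.
(Check via bk = vr: 1248072·3 = 3744216 = 2737·1368 = 3744216 ✓.)

r = 1368, b = 1248072.


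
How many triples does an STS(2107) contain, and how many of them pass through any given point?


An STS(v) is a 2-(v, 3, 1) BIBD: block size k = 3, λ = 1.
Replication: r(k − 1) = λ(v − 1) ⇒ r·2 = 2107 − 1 = 2106 ⇒ r = 1053.
Block count: b = v(v − 1)/6 = 2107·2106/6 = 4437342/6 = 739557.

r = 1053, b = 739557.


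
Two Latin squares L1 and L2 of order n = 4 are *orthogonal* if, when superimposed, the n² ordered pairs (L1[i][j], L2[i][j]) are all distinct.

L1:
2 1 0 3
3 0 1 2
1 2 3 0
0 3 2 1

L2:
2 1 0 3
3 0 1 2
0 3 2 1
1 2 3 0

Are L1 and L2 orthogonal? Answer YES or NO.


Form the n² = 16 superimposed pairs (L1[i][j], L2[i][j]), row by row (rows and columns indexed from 0):
row 0: (2,2) (1,1) (0,0) (3,3)
row 1: (3,3) (0,0) (1,1) (2,2)
row 2: (1,0) (2,3) (3,2) (0,1)
row 3: (0,1) (3,2) (2,3) (1,0)
Orthogonality requires all 16 pairs distinct.
But the pair (3,3) repeats: cell (0,3) has L1 = 3, L2 = 3, and cell (1,0) has L1 = 3, L2 = 3.
A repeated pair means some other pair never occurs (only 8 distinct pairs out of 16), so the squares are not orthogonal.
Conclusion: NO.

NO


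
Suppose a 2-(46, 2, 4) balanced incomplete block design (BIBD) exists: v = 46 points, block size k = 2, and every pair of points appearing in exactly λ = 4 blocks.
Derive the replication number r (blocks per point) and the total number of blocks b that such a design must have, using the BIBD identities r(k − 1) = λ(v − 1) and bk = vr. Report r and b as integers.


Any 2-(v, k, λ) BIBD satisfies two necessary conditions:
  (i)  Each point sits in r blocks, and counting incidences through any fixed point gives r(k − 1) = λ(v − 1), so r = λ(v − 1)/(k − 1).
  (ii) Total incidences bk = vr, so b = vr/k.
Step 1: r = λ(v − 1)/(k − 1) = 4·(46 − 1)/(2 − 1) = 4·45/1 = 180/1 = 180.
Step 2: b = vr/k = 46·180/2 = 8280/2 = 4140.
Check integrality: r = 180 ∈ Z ✓, b = 4140 ∈ Z ✓.
(These identities are necessary conditions: they determine r and b for any design with these parameters, but do not by themselves prove that one exists.)

r = 180, b = 4140.


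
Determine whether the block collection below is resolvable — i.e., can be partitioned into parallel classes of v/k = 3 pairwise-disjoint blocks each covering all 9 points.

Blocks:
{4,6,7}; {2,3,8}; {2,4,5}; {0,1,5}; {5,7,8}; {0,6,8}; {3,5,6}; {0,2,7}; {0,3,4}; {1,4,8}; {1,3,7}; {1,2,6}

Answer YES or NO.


v = 9, block size k = 3, number of blocks = 12.
For resolvability, blocks must partition into parallel classes of size v/k = 3.
Total blocks must therefore be a multiple of 3: 12 = 3·4 + 0 ⇒ divisible ✓.
Greedy packing gives 4 candidate class(es). Each should be a full parallel class (size 3, covers all 9 points).
  Class 1 (3 blocks): {4,6,7}; {2,3,8}; {0,1,5}. Points covered: [0, 1, 2, 3, 4, 5, 6, 7, 8].
  Class 2 (3 blocks): {2,4,5}; {0,6,8}; {1,3,7}. Points covered: [0, 1, 2, 3, 4, 5, 6, 7, 8].
  Class 3 (3 blocks): {5,7,8}; {0,3,4}; {1,2,6}. Points covered: [0, 1, 2, 3, 4, 5, 6, 7, 8].
  Class 4 (3 blocks): {3,5,6}; {0,2,7}; {1,4,8}. Points covered: [0, 1, 2, 3, 4, 5, 6, 7, 8].
All classes full (size 3)? YES. All classes cover every point? YES.
Resolvable? YES.

YES


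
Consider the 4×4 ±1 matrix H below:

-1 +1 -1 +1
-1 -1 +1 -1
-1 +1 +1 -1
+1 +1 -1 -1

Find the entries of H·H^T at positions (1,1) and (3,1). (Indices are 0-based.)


Row 1 of H: [-1, -1, 1, -1].
Row 3 of H: [1, 1, -1, -1].
(H·H^T)[1][1] = Σ_j H[1][j]·H[1][j] = (-1)² + (-1)² + (1)² + (-1)² = 1 + 1 + 1 + 1 = 4.
(H·H^T)[3][1] = Σ_j H[3][j]·H[1][j] = (1)·(-1) + (1)·(-1) + (-1)·(1) + (-1)·(-1) = -1 + -1 + -1 + 1 = -2.
Rows 3 and 1 are not orthogonal (dot product = -2 ≠ 0), so H is not a Hadamard matrix.

(1,1) entry = 4; (3,1) entry = -2.


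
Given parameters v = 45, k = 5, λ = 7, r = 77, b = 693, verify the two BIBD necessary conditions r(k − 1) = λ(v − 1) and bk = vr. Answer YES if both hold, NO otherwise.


Condition (i): r(k − 1) = 77·4 = 308; λ(v − 1) = 7·44 = 308. Match? YES.
Condition (ii): bk = 693·5 = 3465; vr = 45·77 = 3465. Match? YES.
Both conditions hold? YES.

YES


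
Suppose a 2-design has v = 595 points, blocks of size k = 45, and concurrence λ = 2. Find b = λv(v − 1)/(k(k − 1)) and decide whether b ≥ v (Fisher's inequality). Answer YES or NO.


b = λv(v − 1)/(k(k − 1)) = 2·595·594/(45·44) = 706860/1980 = 357.
Compare with v = 595: b < v, so Fisher's inequality fails.

NO


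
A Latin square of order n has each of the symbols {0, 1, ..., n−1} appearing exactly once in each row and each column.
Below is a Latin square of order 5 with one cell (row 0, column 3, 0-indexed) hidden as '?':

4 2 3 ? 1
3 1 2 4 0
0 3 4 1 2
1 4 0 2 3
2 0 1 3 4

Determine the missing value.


Row 0 contains symbols [1, 2, 3, 4] — missing [0].
Column 3 contains symbols [1, 2, 3, 4] — missing [0].
The missing symbol must appear in both missing sets; intersection = [0].
Therefore the hidden value is 0.

Missing value = 0.


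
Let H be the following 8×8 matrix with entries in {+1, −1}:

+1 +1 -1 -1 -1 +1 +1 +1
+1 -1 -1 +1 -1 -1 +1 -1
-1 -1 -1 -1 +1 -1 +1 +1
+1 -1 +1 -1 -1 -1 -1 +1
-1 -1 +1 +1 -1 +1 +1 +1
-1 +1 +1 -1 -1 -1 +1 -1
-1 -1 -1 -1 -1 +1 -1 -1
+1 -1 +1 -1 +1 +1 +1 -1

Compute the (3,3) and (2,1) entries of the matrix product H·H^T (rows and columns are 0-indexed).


Row 1 of H: [1, -1, -1, 1, -1, -1, 1, -1].
Row 2 of H: [-1, -1, -1, -1, 1, -1, 1, 1].
Row 3 of H: [1, -1, 1, -1, -1, -1, -1, 1].
(H·H^T)[3][3] = Σ_j H[3][j]·H[3][j] = (1)² + (-1)² + (1)² + (-1)² + (-1)² + (-1)² + (-1)² + (1)² = 1 + 1 + 1 + 1 + 1 + 1 + 1 + 1 = 8.
(H·H^T)[2][1] = Σ_j H[2][j]·H[1][j] = (-1)·(1) + (-1)·(-1) + (-1)·(-1) + (-1)·(1) + (1)·(-1) + (-1)·(-1) + (1)·(1) + (1)·(-1) = -1 + 1 + 1 + -1 + -1 + 1 + 1 + -1 = 0.
So rows 2 and 1 are orthogonal; the diagonal entry equals n = 8.

(3,3) entry = 8; (2,1) entry = 0.


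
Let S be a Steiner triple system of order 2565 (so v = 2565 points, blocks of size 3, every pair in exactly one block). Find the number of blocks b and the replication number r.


An STS(v) is a 2-(v, 3, 1) BIBD: block size k = 3, λ = 1.
Replication: r(k − 1) = λ(v − 1) ⇒ r·2 = 2565 − 1 = 2564 ⇒ r = 1282.
Block count: bk = vr ⇒ b·3 = 2565·1282 = 3288330 ⇒ b = 1096110.

r = 1282, b = 1096110.


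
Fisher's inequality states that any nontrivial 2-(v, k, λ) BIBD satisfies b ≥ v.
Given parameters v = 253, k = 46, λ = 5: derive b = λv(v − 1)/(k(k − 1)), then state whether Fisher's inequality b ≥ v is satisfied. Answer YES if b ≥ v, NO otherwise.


b = λv(v − 1)/(k(k − 1)) = 5·253·252/(46·45) = 318780/2070 = 154.
Compare with v = 253: b < v, so Fisher's inequality fails.

NO


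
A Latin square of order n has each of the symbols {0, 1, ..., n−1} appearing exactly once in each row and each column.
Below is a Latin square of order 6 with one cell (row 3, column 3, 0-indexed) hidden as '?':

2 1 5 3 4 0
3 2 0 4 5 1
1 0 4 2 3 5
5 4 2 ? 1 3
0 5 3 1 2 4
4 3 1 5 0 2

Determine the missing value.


Row 3 contains symbols [1, 2, 3, 4, 5] — missing [0].
Column 3 contains symbols [1, 2, 3, 4, 5] — missing [0].
The missing symbol must appear in both missing sets; intersection = [0].
Therefore the hidden value is 0.

Missing value = 0.


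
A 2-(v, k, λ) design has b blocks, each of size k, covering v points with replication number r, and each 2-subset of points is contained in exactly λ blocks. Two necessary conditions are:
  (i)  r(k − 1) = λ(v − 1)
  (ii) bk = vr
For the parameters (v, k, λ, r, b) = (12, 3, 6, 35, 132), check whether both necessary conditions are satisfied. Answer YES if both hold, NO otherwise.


Condition (i): r(k − 1) = 35·2 = 70; λ(v − 1) = 6·11 = 66. Match? NO.
Condition (ii): bk = 132·3 = 396; vr = 12·35 = 420. Match? NO.
Both conditions hold? NO.

NO


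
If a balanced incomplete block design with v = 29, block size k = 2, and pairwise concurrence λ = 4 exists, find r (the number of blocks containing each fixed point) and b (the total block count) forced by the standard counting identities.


Any 2-(v, k, λ) BIBD satisfies two necessary conditions:
  (i)  Each point sits in r blocks, and counting incidences through any fixed point gives r(k − 1) = λ(v − 1), so r = λ(v − 1)/(k − 1).
  (ii) Total incidences bk = vr, so b = vr/k.
Step 1: r = λ(v − 1)/(k − 1) = 4·(29 − 1)/(2 − 1) = 4·28/1 = 112/1 = 112.
Step 2: b = vr/k = 29·112/2 = 3248/2 = 1624.
Check integrality: r = 112 ∈ Z ✓, b = 1624 ∈ Z ✓.
(These identities are necessary conditions: they determine r and b for any design with these parameters, but do not by themselves prove that one exists.)

r = 112, b = 1624.


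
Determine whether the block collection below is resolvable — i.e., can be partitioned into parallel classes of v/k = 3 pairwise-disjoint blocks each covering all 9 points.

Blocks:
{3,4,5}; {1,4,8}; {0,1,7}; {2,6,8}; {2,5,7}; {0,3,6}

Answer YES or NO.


v = 9, block size k = 3, number of blocks = 6.
For resolvability, blocks must partition into parallel classes of size v/k = 3.
Total blocks must therefore be a multiple of 3: 6 = 3·2 + 0 ⇒ divisible ✓.
Greedy packing gives 2 candidate class(es). Each should be a full parallel class (size 3, covers all 9 points).
  Class 1 (3 blocks): {3,4,5}; {0,1,7}; {2,6,8}. Points covered: [0, 1, 2, 3, 4, 5, 6, 7, 8].
  Class 2 (3 blocks): {1,4,8}; {2,5,7}; {0,3,6}. Points covered: [0, 1, 2, 3, 4, 5, 6, 7, 8].
All classes full (size 3)? YES. All classes cover every point? YES.
Resolvable? YES.

YES


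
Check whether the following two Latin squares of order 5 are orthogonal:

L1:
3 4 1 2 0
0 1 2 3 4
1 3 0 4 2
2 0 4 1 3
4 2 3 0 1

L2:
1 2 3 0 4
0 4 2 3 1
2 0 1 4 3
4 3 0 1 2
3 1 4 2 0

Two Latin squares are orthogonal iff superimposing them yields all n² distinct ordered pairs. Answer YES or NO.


Form the n² = 25 superimposed pairs (L1[i][j], L2[i][j]), row by row (rows and columns indexed from 0):
row 0: (3,1) (4,2) (1,3) (2,0) (0,4)
row 1: (0,0) (1,4) (2,2) (3,3) (4,1)
row 2: (1,2) (3,0) (0,1) (4,4) (2,3)
row 3: (2,4) (0,3) (4,0) (1,1) (3,2)
row 4: (4,3) (2,1) (3,4) (0,2) (1,0)
Orthogonality requires all 25 pairs distinct.
Check by first coordinate: for each symbol s of L1, list the L2 entries in the n cells where L1 = s; they must all differ.
  L1 = 0: L2 entries (in reading order) 4, 0, 1, 3, 2 — all 5 distinct ✓
  L1 = 1: L2 entries (in reading order) 3, 4, 2, 1, 0 — all 5 distinct ✓
  L1 = 2: L2 entries (in reading order) 0, 2, 3, 4, 1 — all 5 distinct ✓
  L1 = 3: L2 entries (in reading order) 1, 3, 0, 2, 4 — all 5 distinct ✓
  L1 = 4: L2 entries (in reading order) 2, 1, 4, 0, 3 — all 5 distinct ✓
Every symbol of L1 meets every symbol of L2 exactly once, so all 25 pairs are distinct (25 of 25).
Conclusion: YES.

YES


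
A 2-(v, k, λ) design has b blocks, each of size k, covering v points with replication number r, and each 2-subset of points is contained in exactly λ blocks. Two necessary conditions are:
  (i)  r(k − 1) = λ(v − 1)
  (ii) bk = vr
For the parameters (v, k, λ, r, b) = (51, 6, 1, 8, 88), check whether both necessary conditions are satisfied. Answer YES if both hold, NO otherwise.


Condition (i): r(k − 1) = 8·5 = 40; λ(v − 1) = 1·50 = 50. Match? NO.
Condition (ii): bk = 88·6 = 528; vr = 51·8 = 408. Match? NO.
Both conditions hold? NO.

NO


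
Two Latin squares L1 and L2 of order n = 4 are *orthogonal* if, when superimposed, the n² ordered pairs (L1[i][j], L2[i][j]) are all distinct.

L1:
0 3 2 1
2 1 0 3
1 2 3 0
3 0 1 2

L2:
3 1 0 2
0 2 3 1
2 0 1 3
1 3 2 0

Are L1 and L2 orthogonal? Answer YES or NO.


Form the n² = 16 superimposed pairs (L1[i][j], L2[i][j]), row by row (rows and columns indexed from 0):
row 0: (0,3) (3,1) (2,0) (1,2)
row 1: (2,0) (1,2) (0,3) (3,1)
row 2: (1,2) (2,0) (3,1) (0,3)
row 3: (3,1) (0,3) (1,2) (2,0)
Orthogonality requires all 16 pairs distinct.
But the pair (2,0) repeats: cell (0,2) has L1 = 2, L2 = 0, and cell (1,0) has L1 = 2, L2 = 0.
A repeated pair means some other pair never occurs (only 4 distinct pairs out of 16), so the squares are not orthogonal.
Conclusion: NO.

NO


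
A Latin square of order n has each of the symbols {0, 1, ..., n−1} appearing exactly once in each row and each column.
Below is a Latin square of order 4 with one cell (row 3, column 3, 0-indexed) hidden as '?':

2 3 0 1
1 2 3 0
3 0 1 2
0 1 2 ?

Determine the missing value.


Row 3 contains symbols [0, 1, 2] — missing [3].
Column 3 contains symbols [0, 1, 2] — missing [3].
The missing symbol must appear in both missing sets; intersection = [3].
Therefore the hidden value is 3.

Missing value = 3.


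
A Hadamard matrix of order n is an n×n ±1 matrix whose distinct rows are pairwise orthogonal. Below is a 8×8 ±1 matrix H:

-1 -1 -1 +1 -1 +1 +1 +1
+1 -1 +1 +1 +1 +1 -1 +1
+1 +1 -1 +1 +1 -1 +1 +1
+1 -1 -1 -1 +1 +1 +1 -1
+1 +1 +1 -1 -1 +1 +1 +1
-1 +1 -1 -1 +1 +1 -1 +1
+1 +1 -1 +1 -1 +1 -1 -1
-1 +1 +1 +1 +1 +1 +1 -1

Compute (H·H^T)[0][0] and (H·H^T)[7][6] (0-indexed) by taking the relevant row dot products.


Row 0 of H: [-1, -1, -1, 1, -1, 1, 1, 1].
Row 6 of H: [1, 1, -1, 1, -1, 1, -1, -1].
Row 7 of H: [-1, 1, 1, 1, 1, 1, 1, -1].
(H·H^T)[0][0] = Σ_j H[0][j]·H[0][j] = (-1)² + (-1)² + (-1)² + (1)² + (-1)² + (1)² + (1)² + (1)² = 1 + 1 + 1 + 1 + 1 + 1 + 1 + 1 = 8.
(H·H^T)[7][6] = Σ_j H[7][j]·H[6][j] = (-1)·(1) + (1)·(1) + (1)·(-1) + (1)·(1) + (1)·(-1) + (1)·(1) + (1)·(-1) + (-1)·(-1) = -1 + 1 + -1 + 1 + -1 + 1 + -1 + 1 = 0.
So rows 7 and 6 are orthogonal; the diagonal entry equals n = 8.

(0,0) entry = 8; (7,6) entry = 0.


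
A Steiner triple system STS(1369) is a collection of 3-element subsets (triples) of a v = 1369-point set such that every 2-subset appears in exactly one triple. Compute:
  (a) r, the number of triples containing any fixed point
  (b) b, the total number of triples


An STS(v) is a 2-(v, 3, 1) BIBD: block size k = 3, λ = 1.
Replication: r(k − 1) = λ(v − 1) ⇒ r·2 = 1369 − 1 = 1368 ⇒ r = 684.
Block count: b = v(v − 1)/6 = 1369·1368/6 = 1872792/6 = 312132.

r = 684, b = 312132.


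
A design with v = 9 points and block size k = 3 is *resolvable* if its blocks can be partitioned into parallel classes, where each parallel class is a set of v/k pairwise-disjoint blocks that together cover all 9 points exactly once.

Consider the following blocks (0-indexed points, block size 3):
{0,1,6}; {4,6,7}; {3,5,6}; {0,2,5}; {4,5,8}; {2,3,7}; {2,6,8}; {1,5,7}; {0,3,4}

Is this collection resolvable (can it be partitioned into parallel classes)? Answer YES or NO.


v = 9, block size k = 3, number of blocks = 9.
For resolvability, blocks must partition into parallel classes of size v/k = 3.
Total blocks must therefore be a multiple of 3: 9 = 3·3 + 0 ⇒ divisible ✓.
Consider block {4,6,7}. The only other block(s) in the collection disjoint from it are {0,2,5} — just 1 block(s). Any parallel class containing {4,6,7} would need 2 other blocks each disjoint from it, so no parallel class of size 3 can contain {4,6,7}.
Since every block must belong to some parallel class in a resolution, the collection cannot be partitioned into parallel classes.
Resolvable? NO.

NO


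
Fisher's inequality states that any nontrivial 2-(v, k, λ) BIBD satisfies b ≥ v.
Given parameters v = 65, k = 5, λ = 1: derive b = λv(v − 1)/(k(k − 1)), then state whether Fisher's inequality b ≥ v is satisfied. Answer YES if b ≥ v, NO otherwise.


b = λv(v − 1)/(k(k − 1)) = 1·65·64/(5·4) = 4160/20 = 208.
Compare with v = 65: b ≥ v, so Fisher's inequality holds.

YES


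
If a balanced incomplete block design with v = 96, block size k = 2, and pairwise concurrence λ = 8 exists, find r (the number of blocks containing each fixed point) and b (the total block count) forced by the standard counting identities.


Any 2-(v, k, λ) BIBD satisfies two necessary conditions:
  (i)  Each point sits in r blocks, and counting incidences through any fixed point gives r(k − 1) = λ(v − 1), so r = λ(v − 1)/(k − 1).
  (ii) Total incidences bk = vr, so b = vr/k.
Step 1: r = λ(v − 1)/(k − 1) = 8·(96 − 1)/(2 − 1) = 8·95/1 = 760/1 = 760.
Step 2: b = vr/k = 96·760/2 = 72960/2 = 36480.
Check integrality: r = 760 ∈ Z ✓, b = 36480 ∈ Z ✓.
(These identities are necessary conditions: they determine r and b for any design with these parameters, but do not by themselves prove that one exists.)

r = 760, b = 36480.


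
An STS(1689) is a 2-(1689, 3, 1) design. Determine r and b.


An STS(v) is a 2-(v, 3, 1) BIBD: block size k = 3, λ = 1.
Replication: r(k − 1) = λ(v − 1) ⇒ r·2 = 1689 − 1 = 1688 ⇒ r = 844.
Block count: bk = vr ⇒ b·3 = 1689·844 = 1425516 ⇒ b = 475172.
(Check via b = v(v − 1)/6 = 1689·1688/6 = 2851032/6 = 475172.)

r = 844, b = 475172.


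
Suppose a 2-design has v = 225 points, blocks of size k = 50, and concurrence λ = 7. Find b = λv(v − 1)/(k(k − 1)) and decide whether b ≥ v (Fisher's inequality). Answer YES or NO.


r = λ(v − 1)/(k − 1) = 7·224/49 = 32.
b = vr/k = 225·32/50 = 144.
Fisher's inequality: b ≥ v ⇔ 144 ≥ 225? NO.

NO


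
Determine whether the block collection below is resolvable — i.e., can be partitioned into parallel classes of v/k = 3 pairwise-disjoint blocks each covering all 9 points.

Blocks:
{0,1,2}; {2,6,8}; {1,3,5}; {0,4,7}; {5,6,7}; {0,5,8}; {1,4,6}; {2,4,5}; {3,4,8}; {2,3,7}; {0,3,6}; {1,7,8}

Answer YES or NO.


v = 9, block size k = 3, number of blocks = 12.
For resolvability, blocks must partition into parallel classes of size v/k = 3.
Total blocks must therefore be a multiple of 3: 12 = 3·4 + 0 ⇒ divisible ✓.
Greedy packing gives 4 candidate class(es). Each should be a full parallel class (size 3, covers all 9 points).
  Class 1 (3 blocks): {0,1,2}; {5,6,7}; {3,4,8}. Points covered: [0, 1, 2, 3, 4, 5, 6, 7, 8].
  Class 2 (3 blocks): {2,6,8}; {1,3,5}; {0,4,7}. Points covered: [0, 1, 2, 3, 4, 5, 6, 7, 8].
  Class 3 (3 blocks): {0,5,8}; {1,4,6}; {2,3,7}. Points covered: [0, 1, 2, 3, 4, 5, 6, 7, 8].
  Class 4 (3 blocks): {2,4,5}; {0,3,6}; {1,7,8}. Points covered: [0, 1, 2, 3, 4, 5, 6, 7, 8].
All classes full (size 3)? YES. All classes cover every point? YES.
Resolvable? YES.

YES


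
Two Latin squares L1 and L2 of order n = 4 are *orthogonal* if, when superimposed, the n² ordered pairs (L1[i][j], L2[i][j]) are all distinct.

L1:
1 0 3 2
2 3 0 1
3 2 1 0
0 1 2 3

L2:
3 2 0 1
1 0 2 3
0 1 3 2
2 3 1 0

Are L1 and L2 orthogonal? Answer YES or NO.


Form the n² = 16 superimposed pairs (L1[i][j], L2[i][j]), row by row (rows and columns indexed from 0):
row 0: (1,3) (0,2) (3,0) (2,1)
row 1: (2,1) (3,0) (0,2) (1,3)
row 2: (3,0) (2,1) (1,3) (0,2)
row 3: (0,2) (1,3) (2,1) (3,0)
Orthogonality requires all 16 pairs distinct.
But the pair (2,1) repeats: cell (0,3) has L1 = 2, L2 = 1, and cell (1,0) has L1 = 2, L2 = 1.
A repeated pair means some other pair never occurs (only 4 distinct pairs out of 16), so the squares are not orthogonal.
Conclusion: NO.

NO


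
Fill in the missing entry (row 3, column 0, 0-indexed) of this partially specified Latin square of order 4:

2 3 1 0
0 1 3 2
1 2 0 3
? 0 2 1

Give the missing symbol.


Row 3 contains symbols [0, 1, 2] — missing [3].
Column 0 contains symbols [0, 1, 2] — missing [3].
The missing symbol must appear in both missing sets; intersection = [3].
Therefore the hidden value is 3.

Missing value = 3.


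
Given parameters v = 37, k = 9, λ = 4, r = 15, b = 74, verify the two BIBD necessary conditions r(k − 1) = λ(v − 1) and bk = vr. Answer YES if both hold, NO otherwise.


Condition (i): r(k − 1) = 15·8 = 120; λ(v − 1) = 4·36 = 144. Match? NO.
Condition (ii): bk = 74·9 = 666; vr = 37·15 = 555. Match? NO.
Both conditions hold? NO.

NO


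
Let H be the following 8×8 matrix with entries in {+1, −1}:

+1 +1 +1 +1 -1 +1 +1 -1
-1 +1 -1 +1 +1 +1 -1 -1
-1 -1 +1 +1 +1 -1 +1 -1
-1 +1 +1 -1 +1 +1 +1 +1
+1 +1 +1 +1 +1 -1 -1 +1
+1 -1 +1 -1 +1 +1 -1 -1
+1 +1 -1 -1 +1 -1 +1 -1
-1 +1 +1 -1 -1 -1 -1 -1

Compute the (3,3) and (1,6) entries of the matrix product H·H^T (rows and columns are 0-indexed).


Row 1 of H: [-1, 1, -1, 1, 1, 1, -1, -1].
Row 3 of H: [-1, 1, 1, -1, 1, 1, 1, 1].
Row 6 of H: [1, 1, -1, -1, 1, -1, 1, -1].
(H·H^T)[3][3] = Σ_j H[3][j]·H[3][j] = (-1)² + (1)² + (1)² + (-1)² + (1)² + (1)² + (1)² + (1)² = 1 + 1 + 1 + 1 + 1 + 1 + 1 + 1 = 8.
(H·H^T)[1][6] = Σ_j H[1][j]·H[6][j] = (-1)·(1) + (1)·(1) + (-1)·(-1) + (1)·(-1) + (1)·(1) + (1)·(-1) + (-1)·(1) + (-1)·(-1) = -1 + 1 + 1 + -1 + 1 + -1 + -1 + 1 = 0.
So rows 1 and 6 are orthogonal; the diagonal entry equals n = 8.

(3,3) entry = 8; (1,6) entry = 0.


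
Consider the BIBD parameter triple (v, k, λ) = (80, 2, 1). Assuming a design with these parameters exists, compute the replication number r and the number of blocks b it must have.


Any 2-(v, k, λ) BIBD satisfies two necessary conditions:
  (i)  Each point sits in r blocks, and counting incidences through any fixed point gives r(k − 1) = λ(v − 1), so r = λ(v − 1)/(k − 1).
  (ii) Total incidences bk = vr, so b = vr/k.
Step 1: r = λ(v − 1)/(k − 1) = 1·(80 − 1)/(2 − 1) = 1·79/1 = 79/1 = 79.
Step 2: b = vr/k = 80·79/2 = 6320/2 = 3160.
Check integrality: r = 79 ∈ Z ✓, b = 3160 ∈ Z ✓.
(These identities are necessary conditions: they determine r and b for any design with these parameters, but do not by themselves prove that one exists.)

r = 79, b = 3160.


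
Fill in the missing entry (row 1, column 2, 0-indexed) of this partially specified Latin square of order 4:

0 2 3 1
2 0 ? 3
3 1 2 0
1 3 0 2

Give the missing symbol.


Row 1 contains symbols [0, 2, 3] — missing [1].
Column 2 contains symbols [0, 2, 3] — missing [1].
The missing symbol must appear in both missing sets; intersection = [1].
Therefore the hidden value is 1.

Missing value = 1.


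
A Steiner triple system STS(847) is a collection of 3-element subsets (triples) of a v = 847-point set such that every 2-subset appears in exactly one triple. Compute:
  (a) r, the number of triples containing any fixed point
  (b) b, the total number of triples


An STS(v) is a 2-(v, 3, 1) BIBD: block size k = 3, λ = 1.
Replication: r(k − 1) = λ(v − 1) ⇒ r·2 = 847 − 1 = 846 ⇒ r = 423.
Block count: bk = vr ⇒ b·3 = 847·423 = 358281 ⇒ b = 119427.
(Check via b = v(v − 1)/6 = 847·846/6 = 716562/6 = 119427.)

r = 423, b = 119427.


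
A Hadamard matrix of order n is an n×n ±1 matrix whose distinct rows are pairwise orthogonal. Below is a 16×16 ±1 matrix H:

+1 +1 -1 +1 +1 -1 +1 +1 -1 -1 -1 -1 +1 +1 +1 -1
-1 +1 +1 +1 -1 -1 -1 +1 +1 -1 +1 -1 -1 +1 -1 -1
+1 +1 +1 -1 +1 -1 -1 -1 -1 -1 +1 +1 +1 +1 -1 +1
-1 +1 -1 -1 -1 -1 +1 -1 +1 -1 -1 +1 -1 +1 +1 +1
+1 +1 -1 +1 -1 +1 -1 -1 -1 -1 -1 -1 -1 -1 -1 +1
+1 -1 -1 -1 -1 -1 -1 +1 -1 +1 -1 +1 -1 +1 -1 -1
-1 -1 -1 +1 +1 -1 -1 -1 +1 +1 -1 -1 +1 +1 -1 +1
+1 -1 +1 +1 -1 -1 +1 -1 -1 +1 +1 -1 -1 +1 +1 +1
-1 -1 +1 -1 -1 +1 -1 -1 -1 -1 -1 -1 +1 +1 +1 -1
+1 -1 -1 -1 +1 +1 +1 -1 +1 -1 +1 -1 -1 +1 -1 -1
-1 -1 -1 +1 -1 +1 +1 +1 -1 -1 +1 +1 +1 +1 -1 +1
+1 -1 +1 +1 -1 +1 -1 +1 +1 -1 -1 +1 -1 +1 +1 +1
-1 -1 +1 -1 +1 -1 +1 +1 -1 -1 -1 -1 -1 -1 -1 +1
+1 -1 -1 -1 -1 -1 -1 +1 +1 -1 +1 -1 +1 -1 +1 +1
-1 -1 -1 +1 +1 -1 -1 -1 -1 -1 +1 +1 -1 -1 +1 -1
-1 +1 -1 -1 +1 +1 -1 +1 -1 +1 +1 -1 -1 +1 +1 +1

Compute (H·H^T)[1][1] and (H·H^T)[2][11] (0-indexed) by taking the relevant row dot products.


Row 1 of H: [-1, 1, 1, 1, -1, -1, -1, 1, 1, -1, 1, -1, -1, 1, -1, -1].
Row 2 of H: [1, 1, 1, -1, 1, -1, -1, -1, -1, -1, 1, 1, 1, 1, -1, 1].
Row 11 of H: [1, -1, 1, 1, -1, 1, -1, 1, 1, -1, -1, 1, -1, 1, 1, 1].
(H·H^T)[1][1] = Σ_j H[1][j]·H[1][j] = (-1)² + (1)² + (1)² + (1)² + (-1)² + (-1)² + (-1)² + (1)² + (1)² + (-1)² + (1)² + (-1)² + (-1)² + (1)² + (-1)² + (-1)² = 1 + 1 + 1 + 1 + 1 + 1 + 1 + 1 + 1 + 1 + 1 + 1 + 1 + 1 + 1 + 1 = 16.
(H·H^T)[2][11] = Σ_j H[2][j]·H[11][j] = (1)·(1) + (1)·(-1) + (1)·(1) + (-1)·(1) + (1)·(-1) + (-1)·(1) + (-1)·(-1) + (-1)·(1) + (-1)·(1) + (-1)·(-1) + (1)·(-1) + (1)·(1) + (1)·(-1) + (1)·(1) + (-1)·(1) + (1)·(1) = 1 + -1 + 1 + -1 + -1 + -1 + 1 + -1 + -1 + 1 + -1 + 1 + -1 + 1 + -1 + 1 = -2.
Rows 2 and 11 are not orthogonal (dot product = -2 ≠ 0), so H is not a Hadamard matrix.

(1,1) entry = 16; (2,11) entry = -2.


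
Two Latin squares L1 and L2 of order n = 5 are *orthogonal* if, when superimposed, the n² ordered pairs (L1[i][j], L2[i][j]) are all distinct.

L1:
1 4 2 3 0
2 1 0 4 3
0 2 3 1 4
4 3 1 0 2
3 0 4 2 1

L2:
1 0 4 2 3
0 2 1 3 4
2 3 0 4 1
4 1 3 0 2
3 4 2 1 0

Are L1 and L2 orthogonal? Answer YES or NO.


Form the n² = 25 superimposed pairs (L1[i][j], L2[i][j]), row by row (rows and columns indexed from 0):
row 0: (1,1) (4,0) (2,4) (3,2) (0,3)
row 1: (2,0) (1,2) (0,1) (4,3) (3,4)
row 2: (0,2) (2,3) (3,0) (1,4) (4,1)
row 3: (4,4) (3,1) (1,3) (0,0) (2,2)
row 4: (3,3) (0,4) (4,2) (2,1) (1,0)
Orthogonality requires all 25 pairs distinct.
Check by first coordinate: for each symbol s of L1, list the L2 entries in the n cells where L1 = s; they must all differ.
  L1 = 0: L2 entries (in reading order) 3, 1, 2, 0, 4 — all 5 distinct ✓
  L1 = 1: L2 entries (in reading order) 1, 2, 4, 3, 0 — all 5 distinct ✓
  L1 = 2: L2 entries (in reading order) 4, 0, 3, 2, 1 — all 5 distinct ✓
  L1 = 3: L2 entries (in reading order) 2, 4, 0, 1, 3 — all 5 distinct ✓
  L1 = 4: L2 entries (in reading order) 0, 3, 1, 4, 2 — all 5 distinct ✓
Every symbol of L1 meets every symbol of L2 exactly once, so all 25 pairs are distinct (25 of 25).
Conclusion: YES.

YES


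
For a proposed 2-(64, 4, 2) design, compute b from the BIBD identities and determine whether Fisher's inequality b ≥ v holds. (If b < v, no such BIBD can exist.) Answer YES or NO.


r = λ(v − 1)/(k − 1) = 2·63/3 = 42.
b = vr/k = 64·42/4 = 672.
Fisher's inequality: b ≥ v ⇔ 672 ≥ 64? YES.

YES


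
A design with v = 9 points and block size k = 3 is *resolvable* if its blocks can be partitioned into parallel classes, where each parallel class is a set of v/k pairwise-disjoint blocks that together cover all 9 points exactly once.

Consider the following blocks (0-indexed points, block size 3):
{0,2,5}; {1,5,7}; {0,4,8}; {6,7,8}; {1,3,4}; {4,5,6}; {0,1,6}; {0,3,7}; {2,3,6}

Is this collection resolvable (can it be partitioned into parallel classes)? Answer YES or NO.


v = 9, block size k = 3, number of blocks = 9.
For resolvability, blocks must partition into parallel classes of size v/k = 3.
Total blocks must therefore be a multiple of 3: 9 = 3·3 + 0 ⇒ divisible ✓.
Consider block {4,5,6}. The only other block(s) in the collection disjoint from it are {0,3,7} — just 1 block(s). Any parallel class containing {4,5,6} would need 2 other blocks each disjoint from it, so no parallel class of size 3 can contain {4,5,6}.
Since every block must belong to some parallel class in a resolution, the collection cannot be partitioned into parallel classes.
Resolvable? NO.

NO


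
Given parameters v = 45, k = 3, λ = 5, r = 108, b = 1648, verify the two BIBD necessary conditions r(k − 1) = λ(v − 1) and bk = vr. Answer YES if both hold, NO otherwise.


Condition (i): r(k − 1) = 108·2 = 216; λ(v − 1) = 5·44 = 220. Match? NO.
Condition (ii): bk = 1648·3 = 4944; vr = 45·108 = 4860. Match? NO.
Both conditions hold? NO.

NO


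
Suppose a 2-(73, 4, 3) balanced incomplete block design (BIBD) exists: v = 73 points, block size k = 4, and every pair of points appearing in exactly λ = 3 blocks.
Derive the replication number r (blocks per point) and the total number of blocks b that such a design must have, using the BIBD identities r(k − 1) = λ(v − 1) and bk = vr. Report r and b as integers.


Any 2-(v, k, λ) BIBD satisfies two necessary conditions:
  (i)  Each point sits in r blocks, and counting incidences through any fixed point gives r(k − 1) = λ(v − 1), so r = λ(v − 1)/(k − 1).
  (ii) Total incidences bk = vr, so b = vr/k.
Step 1: r = λ(v − 1)/(k − 1) = 3·(73 − 1)/(4 − 1) = 3·72/3 = 216/3 = 72.
Step 2: b = vr/k = 73·72/4 = 5256/4 = 1314.
Check integrality: r = 72 ∈ Z ✓, b = 1314 ∈ Z ✓.
(These identities are necessary conditions: they determine r and b for any design with these parameters, but do not by themselves prove that one exists.)

r = 72, b = 1314.


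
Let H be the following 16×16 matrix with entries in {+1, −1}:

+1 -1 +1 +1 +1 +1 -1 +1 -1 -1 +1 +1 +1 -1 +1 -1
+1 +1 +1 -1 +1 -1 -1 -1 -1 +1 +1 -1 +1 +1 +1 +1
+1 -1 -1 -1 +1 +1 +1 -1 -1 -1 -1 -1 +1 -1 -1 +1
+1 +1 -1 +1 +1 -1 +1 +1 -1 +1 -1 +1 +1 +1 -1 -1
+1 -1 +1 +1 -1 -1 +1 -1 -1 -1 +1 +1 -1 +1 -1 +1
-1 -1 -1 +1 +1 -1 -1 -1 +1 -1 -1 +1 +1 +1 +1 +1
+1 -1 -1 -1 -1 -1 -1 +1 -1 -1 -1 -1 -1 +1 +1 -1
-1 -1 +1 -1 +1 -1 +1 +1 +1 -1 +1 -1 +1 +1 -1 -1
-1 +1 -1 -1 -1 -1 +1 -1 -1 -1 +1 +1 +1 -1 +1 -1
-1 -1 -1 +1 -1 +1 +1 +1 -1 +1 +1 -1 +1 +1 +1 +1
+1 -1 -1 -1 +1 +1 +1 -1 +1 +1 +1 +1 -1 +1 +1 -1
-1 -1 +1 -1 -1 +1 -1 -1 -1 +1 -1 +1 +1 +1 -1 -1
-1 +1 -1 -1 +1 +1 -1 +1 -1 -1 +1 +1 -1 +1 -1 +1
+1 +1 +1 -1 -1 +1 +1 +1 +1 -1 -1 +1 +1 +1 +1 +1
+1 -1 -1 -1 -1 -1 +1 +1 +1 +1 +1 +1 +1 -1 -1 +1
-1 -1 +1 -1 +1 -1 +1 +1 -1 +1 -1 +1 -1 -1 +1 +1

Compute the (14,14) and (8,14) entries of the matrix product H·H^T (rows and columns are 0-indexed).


Row 8 of H: [-1, 1, -1, -1, -1, -1, 1, -1, -1, -1, 1, 1, 1, -1, 1, -1].
Row 14 of H: [1, -1, -1, -1, -1, -1, 1, 1, 1, 1, 1, 1, 1, -1, -1, 1].
(H·H^T)[14][14] = Σ_j H[14][j]·H[14][j] = (1)² + (-1)² + (-1)² + (-1)² + (-1)² + (-1)² + (1)² + (1)² + (1)² + (1)² + (1)² + (1)² + (1)² + (-1)² + (-1)² + (1)² = 1 + 1 + 1 + 1 + 1 + 1 + 1 + 1 + 1 + 1 + 1 + 1 + 1 + 1 + 1 + 1 = 16.
(H·H^T)[8][14] = Σ_j H[8][j]·H[14][j] = (-1)·(1) + (1)·(-1) + (-1)·(-1) + (-1)·(-1) + (-1)·(-1) + (-1)·(-1) + (1)·(1) + (-1)·(1) + (-1)·(1) + (-1)·(1) + (1)·(1) + (1)·(1) + (1)·(1) + (-1)·(-1) + (1)·(-1) + (-1)·(1) = -1 + -1 + 1 + 1 + 1 + 1 + 1 + -1 + -1 + -1 + 1 + 1 + 1 + 1 + -1 + -1 = 2.
Rows 8 and 14 are not orthogonal (dot product = 2 ≠ 0), so H is not a Hadamard matrix.

(14,14) entry = 16; (8,14) entry = 2.


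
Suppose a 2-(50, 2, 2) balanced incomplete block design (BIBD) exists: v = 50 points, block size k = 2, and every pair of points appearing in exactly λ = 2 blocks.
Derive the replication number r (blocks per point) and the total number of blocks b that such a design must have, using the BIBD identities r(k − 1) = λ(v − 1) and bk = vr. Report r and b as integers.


Any 2-(v, k, λ) BIBD satisfies two necessary conditions:
  (i)  Each point sits in r blocks, and counting incidences through any fixed point gives r(k − 1) = λ(v − 1), so r = λ(v − 1)/(k − 1).
  (ii) Total incidences bk = vr, so b = vr/k.
Step 1: r = λ(v − 1)/(k − 1) = 2·(50 − 1)/(2 − 1) = 2·49/1 = 98/1 = 98.
Step 2: b = vr/k = 50·98/2 = 4900/2 = 2450.
Check integrality: r = 98 ∈ Z ✓, b = 2450 ∈ Z ✓.
(These identities are necessary conditions: they determine r and b for any design with these parameters, but do not by themselves prove that one exists.)

r = 98, b = 2450.


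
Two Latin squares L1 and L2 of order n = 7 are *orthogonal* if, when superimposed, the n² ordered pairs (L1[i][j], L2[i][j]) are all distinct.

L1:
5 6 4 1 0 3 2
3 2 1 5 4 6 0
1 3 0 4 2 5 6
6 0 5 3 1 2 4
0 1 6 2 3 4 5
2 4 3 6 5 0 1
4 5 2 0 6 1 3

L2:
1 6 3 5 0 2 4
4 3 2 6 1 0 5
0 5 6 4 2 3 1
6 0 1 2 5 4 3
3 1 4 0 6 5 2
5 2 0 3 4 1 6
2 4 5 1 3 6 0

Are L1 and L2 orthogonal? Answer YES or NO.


Form the n² = 49 superimposed pairs (L1[i][j], L2[i][j]), row by row (rows and columns indexed from 0):
row 0: (5,1) (6,6) (4,3) (1,5) (0,0) (3,2) (2,4)
row 1: (3,4) (2,3) (1,2) (5,6) (4,1) (6,0) (0,5)
row 2: (1,0) (3,5) (0,6) (4,4) (2,2) (5,3) (6,1)
row 3: (6,6) (0,0) (5,1) (3,2) (1,5) (2,4) (4,3)
row 4: (0,3) (1,1) (6,4) (2,0) (3,6) (4,5) (5,2)
row 5: (2,5) (4,2) (3,0) (6,3) (5,4) (0,1) (1,6)
row 6: (4,2) (5,4) (2,5) (0,1) (6,3) (1,6) (3,0)
Orthogonality requires all 49 pairs distinct.
But the pair (6,6) repeats: cell (0,1) has L1 = 6, L2 = 6, and cell (3,0) has L1 = 6, L2 = 6.
A repeated pair means some other pair never occurs (only 35 distinct pairs out of 49), so the squares are not orthogonal.
Conclusion: NO.

NO


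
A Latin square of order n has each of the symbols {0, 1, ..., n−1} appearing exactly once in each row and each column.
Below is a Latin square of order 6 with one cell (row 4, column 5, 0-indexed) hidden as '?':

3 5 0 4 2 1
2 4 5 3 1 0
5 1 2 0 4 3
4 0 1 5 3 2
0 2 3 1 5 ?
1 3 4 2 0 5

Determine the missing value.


Row 4 contains symbols [0, 1, 2, 3, 5] — missing [4].
Column 5 contains symbols [0, 1, 2, 3, 5] — missing [4].
The missing symbol must appear in both missing sets; intersection = [4].
Therefore the hidden value is 4.

Missing value = 4.


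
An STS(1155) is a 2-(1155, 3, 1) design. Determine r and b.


An STS(v) is a 2-(v, 3, 1) BIBD: block size k = 3, λ = 1.
Replication: r(k − 1) = λ(v − 1) ⇒ r·2 = 1155 − 1 = 1154 ⇒ r = 577.
Block count: bk = vr ⇒ b·3 = 1155·577 = 666435 ⇒ b = 222145.
(Check via b = v(v − 1)/6 = 1155·1154/6 = 1332870/6 = 222145.)

r = 577, b = 222145.


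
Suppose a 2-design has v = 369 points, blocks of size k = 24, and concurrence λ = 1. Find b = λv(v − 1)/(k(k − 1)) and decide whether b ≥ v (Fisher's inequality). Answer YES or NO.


r = λ(v − 1)/(k − 1) = 1·368/23 = 16.
b = vr/k = 369·16/24 = 246.
Fisher's inequality: b ≥ v ⇔ 246 ≥ 369? NO.

NO


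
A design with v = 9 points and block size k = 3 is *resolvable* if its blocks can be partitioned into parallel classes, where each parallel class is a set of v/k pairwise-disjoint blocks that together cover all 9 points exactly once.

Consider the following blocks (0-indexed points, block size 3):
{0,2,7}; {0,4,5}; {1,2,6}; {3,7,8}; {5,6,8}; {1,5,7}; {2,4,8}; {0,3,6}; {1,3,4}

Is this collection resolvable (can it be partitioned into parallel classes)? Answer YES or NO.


v = 9, block size k = 3, number of blocks = 9.
For resolvability, blocks must partition into parallel classes of size v/k = 3.
Total blocks must therefore be a multiple of 3: 9 = 3·3 + 0 ⇒ divisible ✓.
Greedy packing gives 3 candidate class(es). Each should be a full parallel class (size 3, covers all 9 points).
  Class 1 (3 blocks): {0,2,7}; {5,6,8}; {1,3,4}. Points covered: [0, 1, 2, 3, 4, 5, 6, 7, 8].
  Class 2 (3 blocks): {0,4,5}; {1,2,6}; {3,7,8}. Points covered: [0, 1, 2, 3, 4, 5, 6, 7, 8].
  Class 3 (3 blocks): {1,5,7}; {2,4,8}; {0,3,6}. Points covered: [0, 1, 2, 3, 4, 5, 6, 7, 8].
All classes full (size 3)? YES. All classes cover every point? YES.
Resolvable? YES.

YES


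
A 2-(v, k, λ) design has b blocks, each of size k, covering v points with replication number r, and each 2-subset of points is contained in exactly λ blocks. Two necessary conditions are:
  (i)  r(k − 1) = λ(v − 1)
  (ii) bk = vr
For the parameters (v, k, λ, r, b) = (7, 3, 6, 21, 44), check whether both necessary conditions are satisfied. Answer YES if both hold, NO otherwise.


Condition (i): r(k − 1) = 21·2 = 42; λ(v − 1) = 6·6 = 36. Match? NO.
Condition (ii): bk = 44·3 = 132; vr = 7·21 = 147. Match? NO.
Both conditions hold? NO.

NO


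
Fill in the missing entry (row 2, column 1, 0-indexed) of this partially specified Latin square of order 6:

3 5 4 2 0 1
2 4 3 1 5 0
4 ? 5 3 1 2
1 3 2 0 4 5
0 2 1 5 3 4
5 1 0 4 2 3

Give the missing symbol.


Row 2 contains symbols [1, 2, 3, 4, 5] — missing [0].
Column 1 contains symbols [1, 2, 3, 4, 5] — missing [0].
The missing symbol must appear in both missing sets; intersection = [0].
Therefore the hidden value is 0.

Missing value = 0.


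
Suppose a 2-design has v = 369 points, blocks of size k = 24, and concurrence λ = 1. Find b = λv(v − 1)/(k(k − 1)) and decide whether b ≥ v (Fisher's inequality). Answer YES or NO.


b = λv(v − 1)/(k(k − 1)) = 1·369·368/(24·23) = 135792/552 = 246.
Compare with v = 369: b < v, so Fisher's inequality fails.

NO


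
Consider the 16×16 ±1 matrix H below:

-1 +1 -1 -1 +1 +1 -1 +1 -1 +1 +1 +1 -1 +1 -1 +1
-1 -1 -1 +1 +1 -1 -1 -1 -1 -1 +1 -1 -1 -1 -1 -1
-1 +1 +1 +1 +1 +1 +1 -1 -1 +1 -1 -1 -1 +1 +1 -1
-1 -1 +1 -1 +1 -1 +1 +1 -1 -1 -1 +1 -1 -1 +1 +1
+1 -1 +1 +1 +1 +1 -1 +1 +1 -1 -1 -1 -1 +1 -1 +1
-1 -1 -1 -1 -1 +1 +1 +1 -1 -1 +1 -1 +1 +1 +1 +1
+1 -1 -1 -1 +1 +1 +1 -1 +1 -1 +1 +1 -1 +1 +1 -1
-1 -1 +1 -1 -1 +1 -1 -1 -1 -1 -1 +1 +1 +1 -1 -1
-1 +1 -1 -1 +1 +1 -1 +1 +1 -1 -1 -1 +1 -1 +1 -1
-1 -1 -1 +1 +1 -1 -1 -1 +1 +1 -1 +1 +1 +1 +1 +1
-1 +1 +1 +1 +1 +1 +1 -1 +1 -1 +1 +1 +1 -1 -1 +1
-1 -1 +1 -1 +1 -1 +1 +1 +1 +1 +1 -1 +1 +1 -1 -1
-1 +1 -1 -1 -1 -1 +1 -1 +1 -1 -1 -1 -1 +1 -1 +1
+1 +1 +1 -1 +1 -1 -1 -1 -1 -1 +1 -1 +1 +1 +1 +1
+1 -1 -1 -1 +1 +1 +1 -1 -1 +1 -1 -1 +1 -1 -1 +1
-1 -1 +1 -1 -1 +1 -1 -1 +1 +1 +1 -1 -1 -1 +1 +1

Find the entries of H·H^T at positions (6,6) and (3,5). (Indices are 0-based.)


Row 3 of H: [-1, -1, 1, -1, 1, -1, 1, 1, -1, -1, -1, 1, -1, -1, 1, 1].
Row 5 of H: [-1, -1, -1, -1, -1, 1, 1, 1, -1, -1, 1, -1, 1, 1, 1, 1].
Row 6 of H: [1, -1, -1, -1, 1, 1, 1, -1, 1, -1, 1, 1, -1, 1, 1, -1].
(H·H^T)[6][6] = Σ_j H[6][j]·H[6][j] = (1)² + (-1)² + (-1)² + (-1)² + (1)² + (1)² + (1)² + (-1)² + (1)² + (-1)² + (1)² + (1)² + (-1)² + (1)² + (1)² + (-1)² = 1 + 1 + 1 + 1 + 1 + 1 + 1 + 1 + 1 + 1 + 1 + 1 + 1 + 1 + 1 + 1 = 16.
(H·H^T)[3][5] = Σ_j H[3][j]·H[5][j] = (-1)·(-1) + (-1)·(-1) + (1)·(-1) + (-1)·(-1) + (1)·(-1) + (-1)·(1) + (1)·(1) + (1)·(1) + (-1)·(-1) + (-1)·(-1) + (-1)·(1) + (1)·(-1) + (-1)·(1) + (-1)·(1) + (1)·(1) + (1)·(1) = 1 + 1 + -1 + 1 + -1 + -1 + 1 + 1 + 1 + 1 + -1 + -1 + -1 + -1 + 1 + 1 = 2.
Rows 3 and 5 are not orthogonal (dot product = 2 ≠ 0), so H is not a Hadamard matrix.

(6,6) entry = 16; (3,5) entry = 2.


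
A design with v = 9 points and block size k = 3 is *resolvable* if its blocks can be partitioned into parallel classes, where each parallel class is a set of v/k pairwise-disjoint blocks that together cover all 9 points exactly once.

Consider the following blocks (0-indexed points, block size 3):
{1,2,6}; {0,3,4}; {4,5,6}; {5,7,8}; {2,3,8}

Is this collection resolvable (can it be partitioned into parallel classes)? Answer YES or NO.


v = 9, block size k = 3, number of blocks = 5.
For resolvability, blocks must partition into parallel classes of size v/k = 3.
Total blocks must therefore be a multiple of 3: 5 = 3·1 + 2 ⇒ not divisible ✗.
Resolvable? NO.

NO
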